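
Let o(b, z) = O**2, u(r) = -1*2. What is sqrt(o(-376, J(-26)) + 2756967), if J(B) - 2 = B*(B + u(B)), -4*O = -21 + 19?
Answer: sqrt(11027869)/2 ≈ 1660.4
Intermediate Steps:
u(r) = -2
O = 1/2 (O = -(-21 + 19)/4 = -1/4*(-2) = 1/2 ≈ 0.50000)
J(B) = 2 + B*(-2 + B) (J(B) = 2 + B*(B - 2) = 2 + B*(-2 + B))
o(b, z) = 1/4 (o(b, z) = (1/2)**2 = 1/4)
sqrt(o(-376, J(-26)) + 2756967) = sqrt(1/4 + 2756967) = sqrt(11027869/4) = sqrt(11027869)/2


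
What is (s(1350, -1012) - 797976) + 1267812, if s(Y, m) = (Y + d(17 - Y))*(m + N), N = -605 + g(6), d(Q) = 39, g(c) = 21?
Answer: -1747008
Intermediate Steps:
N = -584 (N = -605 + 21 = -584)
s(Y, m) = (-584 + m)*(39 + Y) (s(Y, m) = (Y + 39)*(m - 584) = (39 + Y)*(-584 + m) = (-584 + m)*(39 + Y))
(s(1350, -1012) - 797976) + 1267812 = ((-22776 - 584*1350 + 39*(-1012) + 1350*(-1012)) - 797976) + 1267812 = ((-22776 - 788400 - 39468 - 1366200) - 797976) + 1267812 = (-2216844 - 797976) + 1267812 = -3014820 + 1267812 = -1747008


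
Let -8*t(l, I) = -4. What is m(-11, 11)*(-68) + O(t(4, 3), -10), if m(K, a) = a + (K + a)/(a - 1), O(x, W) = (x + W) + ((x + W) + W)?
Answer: -777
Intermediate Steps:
t(l, I) = ½ (t(l, I) = -⅛*(-4) = ½)
O(x, W) = 2*x + 3*W (O(x, W) = (W + x) + ((W + x) + W) = (W + x) + (x + 2*W) = 2*x + 3*W)
m(K, a) = a + (K + a)/(-1 + a)
m(-11, 11)*(-68) + O(t(4, 3), -10) = ((-11 + 11²)/(-1 + 11))*(-68) + (2*(½) + 3*(-10)) = ((-11 + 121)/10)*(-68) + (1 - 30) = ((⅒)*110)*(-68) - 29 = 11*(-68) - 29 = -748 - 29 = -777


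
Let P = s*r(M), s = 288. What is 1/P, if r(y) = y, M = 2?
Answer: 1/576 ≈ 0.0017361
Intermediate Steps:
P = 576 (P = 288*2 = 576)
1/P = 1/576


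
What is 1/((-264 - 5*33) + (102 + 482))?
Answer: 1/155 ≈ 0.0064516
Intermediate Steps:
1/((-264 - 5*33) + (102 + 482)) = 1/((-264 - 165) + 584) = 1/(-429 + 584) = 1/155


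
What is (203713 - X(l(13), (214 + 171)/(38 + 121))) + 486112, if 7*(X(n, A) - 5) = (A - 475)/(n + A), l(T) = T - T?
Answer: 371828008/539 ≈ 6.8985e+5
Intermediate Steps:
l(T) = 0
X(n, A) = 5 + (-475 + A)/(7*(A + n)) (X(n, A) = 5 + ((A - 475)/(n + A))/7 = 5 + ((-475 + A)/(A + n))/7 = 5 + (-475 + A)/(7*(A + n)))
(203713 - X(l(13), (214 + 171)/(38 + 121))) + 486112 = (203713 - (-475 + 35*0 + 36*((214 + 171)/(38 + 121)))/(7*((214 + 171)/(38 + 121) + 0))) + 486112 = (203713 - (-475 + 0 + 36*(385/159))/(7*(385/159 + 0))) + 486112 = (203713 - (-475 + 0 + 4620/53)/(7*385/159)) + 486112 = (203713 - 159*(-20555)/(7*385*53)) + 486112 = (203713 - 1*(-12333/539)) + 486112 = (203713 + 12333/539) + 486112 = 109813640/539 + 486112 = 371828008/539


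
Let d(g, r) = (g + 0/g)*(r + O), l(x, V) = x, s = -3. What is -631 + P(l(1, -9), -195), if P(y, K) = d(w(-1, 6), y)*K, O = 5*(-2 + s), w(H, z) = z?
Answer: 27449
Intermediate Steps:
O = -25 (O = 5*(-2 - 3) = 5*(-5) = -25)
d(g, r) = g*(-25 + r) (d(g, r) = (g + 0/g)*(r - 25) = (g + 0)*(-25 + r) = g*(-25 + r))
P(y, K) = K*(-150 + 6*y) (P(y, K) = (6*(-25 + y))*K = (-150 + 6*y)*K = K*(-150 + 6*y))
-631 + P(l(1, -9), -195) = -631 + 6*(-195)*(-25 + 1) = -631 + 6*(-195)*(-24) = -631 + 28080 = 27449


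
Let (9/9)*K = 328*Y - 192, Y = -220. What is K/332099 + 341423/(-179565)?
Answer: -126378123757/59633356935 ≈ -2.1193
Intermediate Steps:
K = -72352 (K = 328*(-220) - 192 = -72160 - 192 = -72352)
K/332099 + 341423/(-179565) = -72352/332099 + 341423/(-179565) = -72352*1/332099 + 341423*(-1/179565) = -72352/332099 - 341423/179565 = -126378123757/59633356935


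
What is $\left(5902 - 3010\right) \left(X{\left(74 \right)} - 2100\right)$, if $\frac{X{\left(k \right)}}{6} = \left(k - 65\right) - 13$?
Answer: $-6142608$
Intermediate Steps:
$X{\left(k \right)} = -468 + 6 k$ ($X{\left(k \right)} = 6 \left(\left(k - 65\right) - 13\right) = 6 \left(\left(-65 + k\right) - 13\right) = 6 \left(-78 + k\right) = -468 + 6 k$)
$\left(5902 - 3010\right) \left(X{\left(74 \right)} - 2100\right) = \left(5902 - 3010\right) \left(\left(-468 + 6 \cdot 74\right) - 2100\right) = 2892 \left(\left(-468 + 444\right) - 2100\right) = 2892 \left(-24 - 2100\right) = 2892 \left(-2124\right) = -6142608$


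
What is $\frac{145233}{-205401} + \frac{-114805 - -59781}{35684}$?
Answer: $- \frac{1373706583}{610794107} \approx -2.2491$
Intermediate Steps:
$\frac{145233}{-205401} + \frac{-114805 - -59781}{35684} = 145233 \left(- \frac{1}{205401}\right) + \left(-114805 + 59781\right) \frac{1}{35684} = - \frac{48411}{68467} - \frac{13756}{8921} = - \frac{1373706583}{610794107}$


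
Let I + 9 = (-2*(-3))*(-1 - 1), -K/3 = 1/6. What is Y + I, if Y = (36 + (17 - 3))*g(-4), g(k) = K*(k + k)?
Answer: 179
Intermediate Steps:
K = -½ (K = -3/6 = -3*⅙ = -½ ≈ -0.50000)
I = -21 (I = -9 + (-2*(-3))*(-1 - 1) = -9 + 6*(-2) = -9 - 12 = -21)
g(k) = -k (g(k) = -(k + k)/2 = -k)
Y = 200 (Y = (36 + (17 - 3))*(-1*(-4)) = (36 + 14)*4 = 50*4 = 200)
Y + I = 200 - 21 = 179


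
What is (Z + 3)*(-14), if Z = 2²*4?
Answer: -266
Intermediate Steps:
Z = 16 (Z = 4*4 = 16)
(Z + 3)*(-14) = (16 + 3)*(-14) = 19*(-14) = -266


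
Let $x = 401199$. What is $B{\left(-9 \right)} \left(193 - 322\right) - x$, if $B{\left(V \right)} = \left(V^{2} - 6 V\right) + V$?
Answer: $-417453$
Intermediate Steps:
$B{\left(V \right)} = V^{2} - 5 V$
$B{\left(-9 \right)} \left(193 - 322\right) - x = - 9 \left(-5 - 9\right) \left(193 - 322\right) - 401199 = \left(-9\right) \left(-14\right) \left(-129\right) - 401199 = 126 \left(-129\right) - 401199 = -16254 - 401199 = -417453$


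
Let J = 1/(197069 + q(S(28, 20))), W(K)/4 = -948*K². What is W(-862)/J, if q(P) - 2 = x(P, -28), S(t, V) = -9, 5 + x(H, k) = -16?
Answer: -555212582198400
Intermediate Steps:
x(H, k) = -21 (x(H, k) = -5 - 16 = -21)
q(P) = -19 (q(P) = 2 - 21 = -19)
W(K) = -3792*K² (W(K) = 4*(-948*K²) = -3792*K²)
J = 1/197050 (J = 1/(197069 - 19) = 1/197050 ≈ 5.0749e-6)
W(-862)/J = (-3792*(-862)²)/(1/197050) = -3792*743044*197050 = -2817622848*197050 = -555212582198400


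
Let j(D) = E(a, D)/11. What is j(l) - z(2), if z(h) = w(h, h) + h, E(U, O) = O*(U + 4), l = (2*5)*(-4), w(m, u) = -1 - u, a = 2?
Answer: -229/11 ≈ -20.818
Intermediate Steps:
l = -40 (l = 10*(-4) = -40)
E(U, O) = O*(4 + U)
z(h) = -1 (z(h) = (-1 - h) + h = -1)
j(D) = 6*D/11 (j(D) = (D*(4 + 2))/11 = (D*6)*(1/11) = (6*D)*(1/11) = 6*D/11)
j(l) - z(2) = (6/11)*(-40) - 1*(-1) = -240/11 + 1 = -229/11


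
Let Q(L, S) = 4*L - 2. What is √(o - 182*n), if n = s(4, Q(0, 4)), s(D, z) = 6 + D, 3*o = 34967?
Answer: √88521/3 ≈ 99.175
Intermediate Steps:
o = 34967/3 (o = (⅓)*34967 = 34967/3 ≈ 11656.)
Q(L, S) = -2 + 4*L
n = 10 (n = 6 + 4 = 10)
√(o - 182*n) = √(34967/3 - 182*10) = √(34967/3 - 1820) = √(29507/3) = √88521/3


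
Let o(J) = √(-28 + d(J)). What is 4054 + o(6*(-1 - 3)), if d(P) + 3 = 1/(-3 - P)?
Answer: 4054 + 5*I*√546/21 ≈ 4054.0 + 5.5635*I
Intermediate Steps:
d(P) = -3 + 1/(-3 - P)
o(J) = √(-28 + (-10 - 3*J)/(3 + J))
4054 + o(6*(-1 - 3)) = 4054 + √((-94 - 186*(-1 - 3))/(3 + 6*(-1 - 3))) = 4054 + √((-94 - 186*(-4))/(3 + 6*(-4))) = 4054 + √((-94 - 31*(-24))/(3 - 24)) = 4054 + √((-94 + 744)/(-21)) = 4054 + √(-1/21*650) = 4054 + √(-650/21) = 4054 + 5*I*√546/21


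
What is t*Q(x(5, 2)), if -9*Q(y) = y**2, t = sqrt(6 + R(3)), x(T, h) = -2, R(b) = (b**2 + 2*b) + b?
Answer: -8*sqrt(6)/9 ≈ -2.1773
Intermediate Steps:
R(b) = b**2 + 3*b
t = 2*sqrt(6) (t = sqrt(6 + 3*(3 + 3)) = sqrt(6 + 3*6) = sqrt(6 + 18) = sqrt(24) = 2*sqrt(6) ≈ 4.8990)
Q(y) = -y**2/9
t*Q(x(5, 2)) = (2*sqrt(6))*(-1/9*(-2)**2) = (2*sqrt(6))*(-1/9*4) = (2*sqrt(6))*(-4/9) = -8*sqrt(6)/9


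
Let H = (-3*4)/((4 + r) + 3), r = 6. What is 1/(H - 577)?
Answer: -13/7513 ≈ -0.0017303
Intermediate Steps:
H = -12/13 (H = (-3*4)/((4 + 6) + 3) = -12/(10 + 3) = -12/13 ≈ -0.92308)
1/(H - 577) = 1/(-12/13 - 577) = 1/(-7513/13) = -13/7513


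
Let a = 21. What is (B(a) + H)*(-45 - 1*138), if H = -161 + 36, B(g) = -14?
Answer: 25437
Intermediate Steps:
H = -125
(B(a) + H)*(-45 - 1*138) = (-14 - 125)*(-45 - 1*138) = -139*(-45 - 138) = -139*(-183) = 25437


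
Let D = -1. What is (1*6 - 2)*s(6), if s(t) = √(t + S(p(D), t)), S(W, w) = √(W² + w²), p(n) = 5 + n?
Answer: 4*√(6 + 2*√13) ≈ 14.539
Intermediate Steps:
s(t) = √(t + √(16 + t²)) (s(t) = √(t + √((5 - 1)² + t²)) = √(t + √(4² + t²)) = √(t + √(16 + t²)))
(1*6 - 2)*s(6) = (1*6 - 2)*√(6 + √(16 + 6²)) = (6 - 2)*√(6 + √(16 + 36)) = 4*√(6 + √52) = 4*√(6 + 2*√13)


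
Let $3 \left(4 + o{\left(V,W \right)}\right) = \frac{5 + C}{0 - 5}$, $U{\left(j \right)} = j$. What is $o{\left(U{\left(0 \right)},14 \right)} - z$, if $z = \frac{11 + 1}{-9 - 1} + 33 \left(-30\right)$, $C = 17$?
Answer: $\frac{14786}{15} \approx 985.73$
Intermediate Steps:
$z = - \frac{4956}{5}$ ($z = \frac{12}{-10} - 990 = 12 \left(- \frac{1}{10}\right) - 990 = - \frac{6}{5} - 990 = - \frac{4956}{5} \approx -991.2$)
$o{\left(V,W \right)} = - \frac{82}{15}$ ($o{\left(V,W \right)} = -4 + \frac{\left(5 + 17\right) \frac{1}{0 - 5}}{3} = -4 + \frac{22 \frac{1}{-5}}{3} = -4 + \frac{22 \left(- \frac{1}{5}\right)}{3} = -4 + \frac{1}{3} \left(- \frac{22}{5}\right) = -4 - \frac{22}{15} = - \frac{82}{15}$)
$o{\left(U{\left(0 \right)},14 \right)} - z = - \frac{82}{15} - - \frac{4956}{5} = - \frac{82}{15} + \frac{4956}{5} = \frac{14786}{15}$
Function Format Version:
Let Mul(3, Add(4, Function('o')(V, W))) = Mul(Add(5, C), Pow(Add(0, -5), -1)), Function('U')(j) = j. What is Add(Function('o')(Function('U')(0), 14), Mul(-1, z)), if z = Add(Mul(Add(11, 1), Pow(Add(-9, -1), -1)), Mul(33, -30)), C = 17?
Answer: Rational(14786, 15) ≈ 985.73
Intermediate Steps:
z = Rational(-4956, 5) (z = Add(Mul(12, Pow(-10, -1)), -990) = Add(Mul(12, Rational(-1, 10)), -990) = Add(Rational(-6, 5), -990) = Rational(-4956, 5) ≈ -991.20)
Function('o')(V, W) = Rational(-82, 15) (Function('o')(V, W) = Add(-4, Mul(Rational(1, 3), Mul(Add(5, 17), Pow(Add(0, -5), -1)))) = Add(-4, Mul(Rational(1, 3), Mul(22, Pow(-5, -1)))) = Add(-4, Mul(Rational(1, 3), Mul(22, Rational(-1, 5)))) = Add(-4, Mul(Rational(1, 3), Rational(-22, 5))) = Add(-4, Rational(-22, 15)) = Rational(-82, 15))
Add(Function('o')(Function('U')(0), 14), Mul(-1, z)) = Add(Rational(-82, 15), Mul(-1, Rational(-4956, 5))) = Add(Rational(-82, 15), Rational(4956, 5)) = Rational(14786, 15)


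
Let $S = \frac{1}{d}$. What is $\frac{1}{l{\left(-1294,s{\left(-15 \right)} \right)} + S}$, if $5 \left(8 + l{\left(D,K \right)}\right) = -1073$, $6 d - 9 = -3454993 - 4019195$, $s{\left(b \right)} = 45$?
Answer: $- \frac{12456965}{2772920419} \approx -0.0044924$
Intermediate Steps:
$d = - \frac{2491393}{2}$ ($d = \frac{3}{2} + \frac{-3454993 - 4019195}{6} = \frac{3}{2} + \frac{1}{6} \left(-7474188\right) = \frac{3}{2} - 1245698 = - \frac{2491393}{2} \approx -1.2457 \cdot 10^{6}$)
$l{\left(D,K \right)} = - \frac{1113}{5}$ ($l{\left(D,K \right)} = -8 + \frac{1}{5} \left(-1073\right) = -8 - \frac{1073}{5} = - \frac{1113}{5}$)
$S = - \frac{2}{2491393}$ ($S = \frac{1}{- \frac{2491393}{2}} = - \frac{2}{2491393} \approx -8.0276 \cdot 10^{-7}$)
$\frac{1}{l{\left(-1294,s{\left(-15 \right)} \right)} + S} = \frac{1}{- \frac{1113}{5} - \frac{2}{2491393}} = \frac{1}{- \frac{2772920419}{12456965}} = - \frac{12456965}{2772920419}$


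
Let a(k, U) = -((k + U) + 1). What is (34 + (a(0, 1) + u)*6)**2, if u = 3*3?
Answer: 5776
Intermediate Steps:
u = 9
a(k, U) = -1 - U - k (a(k, U) = -((U + k) + 1) = -(1 + U + k) = -1 - U - k)
(34 + (a(0, 1) + u)*6)**2 = (34 + ((-1 - 1*1 - 1*0) + 9)*6)**2 = (34 + ((-1 - 1 + 0) + 9)*6)**2 = (34 + (-2 + 9)*6)**2 = (34 + 7*6)**2 = (34 + 42)**2 = 76**2 = 5776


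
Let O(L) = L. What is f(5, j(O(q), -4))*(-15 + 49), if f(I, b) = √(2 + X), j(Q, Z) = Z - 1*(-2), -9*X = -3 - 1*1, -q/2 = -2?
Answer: 34*√22/3 ≈ 53.158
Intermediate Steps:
q = 4 (q = -2*(-2) = 4)
X = 4/9 (X = -(-3 - 1*1)/9 = -(-3 - 1)/9 = -⅑*(-4) = 4/9 ≈ 0.44444)
j(Q, Z) = 2 + Z (j(Q, Z) = Z + 2 = 2 + Z)
f(I, b) = √22/3 (f(I, b) = √(2 + 4/9) = √(22/9) = √22/3)
f(5, j(O(q), -4))*(-15 + 49) = (√22/3)*(-15 + 49) = (√22/3)*34 = 34*√22/3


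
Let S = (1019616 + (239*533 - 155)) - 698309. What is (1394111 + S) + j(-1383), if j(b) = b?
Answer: 1841267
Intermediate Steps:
S = 448539 (S = (1019616 + (127387 - 155)) - 698309 = (1019616 + 127232) - 698309 = 1146848 - 698309 = 448539)
(1394111 + S) + j(-1383) = (1394111 + 448539) - 1383 = 1842650 - 1383 = 1841267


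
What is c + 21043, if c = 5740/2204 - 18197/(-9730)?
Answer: 112840351987/5361230 ≈ 21047.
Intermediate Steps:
c = 23989097/5361230 (c = 5740*(1/2204) - 18197*(-1/9730) = 1435/551 + 18197/9730 = 23989097/5361230 ≈ 4.4745)
c + 21043 = 23989097/5361230 + 21043 = 112840351987/5361230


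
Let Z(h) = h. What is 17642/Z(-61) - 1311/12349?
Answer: -217941029/753289 ≈ -289.32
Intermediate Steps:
17642/Z(-61) - 1311/12349 = 17642/(-61) - 1311/12349 = 17642*(-1/61) - 1311*1/12349 = -17642/61 - 1311/12349 = -217941029/753289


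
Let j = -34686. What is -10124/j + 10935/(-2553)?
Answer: -58907473/14758893 ≈ -3.9913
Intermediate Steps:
-10124/j + 10935/(-2553) = -10124/(-34686) + 10935/(-2553) = -10124*(-1/34686) + 10935*(-1/2553) = 5062/17343 - 3645/851 = -58907473/14758893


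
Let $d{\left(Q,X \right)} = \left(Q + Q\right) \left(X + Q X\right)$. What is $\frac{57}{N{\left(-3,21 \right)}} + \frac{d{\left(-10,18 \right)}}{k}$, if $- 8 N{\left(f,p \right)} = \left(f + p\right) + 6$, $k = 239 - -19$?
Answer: $- \frac{277}{43} \approx -6.4419$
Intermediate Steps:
$k = 258$ ($k = 239 + 19 = 258$)
$N{\left(f,p \right)} = - \frac{3}{4} - \frac{f}{8} - \frac{p}{8}$ ($N{\left(f,p \right)} = - \frac{\left(f + p\right) + 6}{8} = - \frac{6 + f + p}{8} = - \frac{3}{4} - \frac{f}{8} - \frac{p}{8}$)
$d{\left(Q,X \right)} = 2 Q \left(X + Q X\right)$
$\frac{57}{N{\left(-3,21 \right)}} + \frac{d{\left(-10,18 \right)}}{k} = \frac{57}{- \frac{3}{4} - - \frac{3}{8} - \frac{21}{8}} + \frac{2 \left(-10\right) 18 \left(1 - 10\right)}{258} = \frac{57}{- \frac{3}{4} + \frac{3}{8} - \frac{21}{8}} + 2 \left(-10\right) 18 \left(-9\right) \frac{1}{258} = \frac{57}{-3} + 3240 \cdot \frac{1}{258} = 57 \left(- \frac{1}{3}\right) + \frac{540}{43} = -19 + \frac{540}{43} = - \frac{277}{43}$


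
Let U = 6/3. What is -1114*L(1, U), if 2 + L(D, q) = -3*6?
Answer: 22280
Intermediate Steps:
U = 2 (U = 6*(⅓) = 2)
L(D, q) = -20 (L(D, q) = -2 - 3*6 = -2 - 18 = -20)
-1114*L(1, U) = -1114*(-20) = 22280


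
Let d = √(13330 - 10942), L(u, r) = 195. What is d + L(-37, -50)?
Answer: 195 + 2*√597 ≈ 243.87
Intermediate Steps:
d = 2*√597 (d = √2388 = 2*√597 ≈ 48.867)
d + L(-37, -50) = 2*√597 + 195 = 195 + 2*√597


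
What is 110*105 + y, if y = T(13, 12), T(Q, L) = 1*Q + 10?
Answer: 11573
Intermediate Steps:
T(Q, L) = 10 + Q (T(Q, L) = Q + 10 = 10 + Q)
y = 23 (y = 10 + 13 = 23)
110*105 + y = 110*105 + 23 = 11550 + 23 = 11573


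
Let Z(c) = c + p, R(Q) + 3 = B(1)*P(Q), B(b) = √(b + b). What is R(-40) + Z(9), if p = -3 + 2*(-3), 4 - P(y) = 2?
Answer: -3 + 2*√2 ≈ -0.17157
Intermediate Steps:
P(y) = 2 (P(y) = 4 - 1*2 = 4 - 2 = 2)
B(b) = √2*√b (B(b) = √(2*b) = √2*√b)
p = -9 (p = -3 - 6 = -9)
R(Q) = -3 + 2*√2 (R(Q) = -3 + (√2*√1)*2 = -3 + (√2*1)*2 = -3 + √2*2 = -3 + 2*√2)
Z(c) = -9 + c (Z(c) = c - 9 = -9 + c)
R(-40) + Z(9) = (-3 + 2*√2) + (-9 + 9) = (-3 + 2*√2) + 0 = -3 + 2*√2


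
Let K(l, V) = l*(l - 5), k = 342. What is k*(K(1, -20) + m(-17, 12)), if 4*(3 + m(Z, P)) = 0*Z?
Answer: -2394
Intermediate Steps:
m(Z, P) = -3 (m(Z, P) = -3 + (0*Z)/4 = -3 + (¼)*0 = -3 + 0 = -3)
K(l, V) = l*(-5 + l)
k*(K(1, -20) + m(-17, 12)) = 342*(1*(-5 + 1) - 3) = 342*(1*(-4) - 3) = 342*(-4 - 3) = 342*(-7) = -2394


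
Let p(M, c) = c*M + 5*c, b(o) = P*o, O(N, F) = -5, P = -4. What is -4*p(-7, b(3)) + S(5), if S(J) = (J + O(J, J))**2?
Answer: -96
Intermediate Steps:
S(J) = (-5 + J)**2 (S(J) = (J - 5)**2 = (-5 + J)**2)
b(o) = -4*o
p(M, c) = 5*c + M*c (p(M, c) = M*c + 5*c = 5*c + M*c)
-4*p(-7, b(3)) + S(5) = -4*(-4*3)*(5 - 7) + (-5 + 5)**2 = -(-48)*(-2) + 0**2 = -4*24 + 0 = -96 + 0 = -96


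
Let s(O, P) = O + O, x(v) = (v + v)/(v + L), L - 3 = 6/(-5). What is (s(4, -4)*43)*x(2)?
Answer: 6880/19 ≈ 362.11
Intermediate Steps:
L = 9/5 (L = 3 + 6/(-5) = 3 + 6*(-1/5) = 3 - 6/5 = 9/5 ≈ 1.8000)
x(v) = 2*v/(9/5 + v) (x(v) = (v + v)/(v + 9/5) = (2*v)/(9/5 + v) = 2*v/(9/5 + v))
s(O, P) = 2*O
(s(4, -4)*43)*x(2) = ((2*4)*43)*(10*2/(9 + 5*2)) = (8*43)*(10*2/(9 + 10)) = 344*(10*2/19) = 344*(10*2*(1/19)) = 344*(20/19) = 6880/19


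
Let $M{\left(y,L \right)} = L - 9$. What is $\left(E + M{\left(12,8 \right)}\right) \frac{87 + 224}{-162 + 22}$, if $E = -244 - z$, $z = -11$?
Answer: $\frac{36387}{70} \approx 519.81$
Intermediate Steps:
$M{\left(y,L \right)} = -9 + L$ ($M{\left(y,L \right)} = L - 9 = -9 + L$)
$E = -233$ ($E = -244 - -11 = -244 + 11 = -233$)
$\left(E + M{\left(12,8 \right)}\right) \frac{87 + 224}{-162 + 22} = \left(-233 + \left(-9 + 8\right)\right) \frac{87 + 224}{-162 + 22} = \left(-233 - 1\right) \frac{311}{-140} = - 234 \cdot 311 \left(- \frac{1}{140}\right) = \left(-234\right) \left(- \frac{311}{140}\right) = \frac{36387}{70}$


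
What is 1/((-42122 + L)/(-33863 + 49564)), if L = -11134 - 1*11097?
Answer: -15701/64353 ≈ -0.24398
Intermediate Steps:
L = -22231 (L = -11134 - 11097 = -22231)
1/((-42122 + L)/(-33863 + 49564)) = 1/((-42122 - 22231)/(-33863 + 49564)) = 1/(-64353/15701) = -15701/64353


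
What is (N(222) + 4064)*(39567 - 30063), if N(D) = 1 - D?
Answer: 36523872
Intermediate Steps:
(N(222) + 4064)*(39567 - 30063) = ((1 - 1*222) + 4064)*(39567 - 30063) = ((1 - 222) + 4064)*9504 = (-221 + 4064)*9504 = 3843*9504 = 36523872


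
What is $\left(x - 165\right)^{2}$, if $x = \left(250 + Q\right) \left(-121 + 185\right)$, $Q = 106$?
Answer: $511619161$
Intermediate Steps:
$x = 22784$ ($x = \left(250 + 106\right) \left(-121 + 185\right) = 356 \cdot 64 = 22784$)
$\left(x - 165\right)^{2} = \left(22784 - 165\right)^{2} = 22619^{2} = 511619161$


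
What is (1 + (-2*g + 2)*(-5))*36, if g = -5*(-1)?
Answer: 1476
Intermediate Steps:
g = 5
(1 + (-2*g + 2)*(-5))*36 = (1 + (-2*5 + 2)*(-5))*36 = (1 + (-10 + 2)*(-5))*36 = (1 - 8*(-5))*36 = (1 + 40)*36 = 41*36 = 1476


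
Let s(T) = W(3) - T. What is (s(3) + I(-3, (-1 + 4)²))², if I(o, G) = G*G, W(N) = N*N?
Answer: 7569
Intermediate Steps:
W(N) = N²
I(o, G) = G²
s(T) = 9 - T (s(T) = 3² - T = 9 - T)
(s(3) + I(-3, (-1 + 4)²))² = ((9 - 1*3) + ((-1 + 4)²)²)² = ((9 - 3) + (3²)²)² = (6 + 9²)² = (6 + 81)² = 87² = 7569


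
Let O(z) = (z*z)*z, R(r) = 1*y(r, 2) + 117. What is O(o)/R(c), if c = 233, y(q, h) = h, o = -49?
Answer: -16807/17 ≈ -988.65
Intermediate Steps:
R(r) = 119 (R(r) = 1*2 + 117 = 2 + 117 = 119)
O(z) = z**3 (O(z) = z**2*z = z**3)
O(o)/R(c) = (-49)**3/119 = -117649*1/119 = -16807/17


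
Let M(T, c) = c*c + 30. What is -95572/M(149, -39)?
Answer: -95572/1551 ≈ -61.620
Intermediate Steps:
M(T, c) = 30 + c² (M(T, c) = c² + 30 = 30 + c²)
-95572/M(149, -39) = -95572/(30 + (-39)²) = -95572/(30 + 1521) = -95572/1551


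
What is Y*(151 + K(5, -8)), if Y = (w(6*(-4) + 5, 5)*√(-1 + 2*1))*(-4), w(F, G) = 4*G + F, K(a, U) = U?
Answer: -572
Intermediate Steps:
w(F, G) = F + 4*G
Y = -4 (Y = (((6*(-4) + 5) + 4*5)*√(-1 + 2*1))*(-4) = (((-24 + 5) + 20)*√(-1 + 2))*(-4) = ((-19 + 20)*√1)*(-4) = (1*1)*(-4) = 1*(-4) = -4)
Y*(151 + K(5, -8)) = -4*(151 - 8) = -4*143 = -572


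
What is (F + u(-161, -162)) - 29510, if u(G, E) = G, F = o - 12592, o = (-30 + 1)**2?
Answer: -41422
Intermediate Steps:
o = 841 (o = (-29)**2 = 841)
F = -11751 (F = 841 - 12592 = -11751)
(F + u(-161, -162)) - 29510 = (-11751 - 161) - 29510 = -11912 - 29510 = -41422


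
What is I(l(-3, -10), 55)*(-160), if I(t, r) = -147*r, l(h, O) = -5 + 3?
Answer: 1293600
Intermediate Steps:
l(h, O) = -2
I(l(-3, -10), 55)*(-160) = -147*55*(-160) = -8085*(-160) = 1293600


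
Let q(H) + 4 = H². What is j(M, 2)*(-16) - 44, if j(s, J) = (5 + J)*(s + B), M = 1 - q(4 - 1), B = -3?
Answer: 740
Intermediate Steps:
q(H) = -4 + H²
M = -4 (M = 1 - (-4 + (4 - 1)²) = 1 - (-4 + 3²) = 1 - (-4 + 9) = 1 - 1*5 = 1 - 5 = -4)
j(s, J) = (-3 + s)*(5 + J) (j(s, J) = (5 + J)*(s - 3) = (5 + J)*(-3 + s) = (-3 + s)*(5 + J))
j(M, 2)*(-16) - 44 = (-15 - 3*2 + 5*(-4) + 2*(-4))*(-16) - 44 = (-15 - 6 - 20 - 8)*(-16) - 44 = -49*(-16) - 44 = 784 - 44 = 740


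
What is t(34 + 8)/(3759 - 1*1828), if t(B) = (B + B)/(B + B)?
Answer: 1/1931 ≈ 0.00051787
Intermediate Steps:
t(B) = 1 (t(B) = (2*B)/((2*B)) = (2*B)*(1/(2*B)) = 1)
t(34 + 8)/(3759 - 1*1828) = 1/(3759 - 1*1828) = 1/(3759 - 1828) = 1/1931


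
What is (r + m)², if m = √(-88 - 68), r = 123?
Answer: 14973 + 492*I*√39 ≈ 14973.0 + 3072.5*I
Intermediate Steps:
m = 2*I*√39 (m = √(-156) = 2*I*√39 ≈ 12.49*I)
(r + m)² = (123 + 2*I*√39)²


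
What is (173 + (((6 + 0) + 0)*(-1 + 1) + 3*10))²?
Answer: 41209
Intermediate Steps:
(173 + (((6 + 0) + 0)*(-1 + 1) + 3*10))² = (173 + ((6 + 0)*0 + 30))² = (173 + (6*0 + 30))² = (173 + (0 + 30))² = (173 + 30)² = 203² = 41209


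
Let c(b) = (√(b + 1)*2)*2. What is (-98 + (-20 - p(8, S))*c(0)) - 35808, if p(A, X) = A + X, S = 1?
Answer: -36022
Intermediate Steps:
c(b) = 4*√(1 + b) (c(b) = (√(1 + b)*2)*2 = (2*√(1 + b))*2 = 4*√(1 + b))
(-98 + (-20 - p(8, S))*c(0)) - 35808 = (-98 + (-20 - (8 + 1))*(4*√(1 + 0))) - 35808 = (-98 + (-20 - 1*9)*(4*√1)) - 35808 = (-98 + (-20 - 9)*(4*1)) - 35808 = (-98 - 29*4) - 35808 = (-98 - 116) - 35808 = -214 - 35808 = -36022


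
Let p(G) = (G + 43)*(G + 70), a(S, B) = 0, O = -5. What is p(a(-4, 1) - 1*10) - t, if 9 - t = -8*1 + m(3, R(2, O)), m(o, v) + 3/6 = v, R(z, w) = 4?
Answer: 3933/2 ≈ 1966.5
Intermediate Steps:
m(o, v) = -½ + v
p(G) = (43 + G)*(70 + G)
t = 27/2 (t = 9 - (-8*1 + (-½ + 4)) = 9 - (-8 + 7/2) = 9 - 1*(-9/2) = 9 + 9/2 = 27/2 ≈ 13.500)
p(a(-4, 1) - 1*10) - t = (3010 + (0 - 1*10)² + 113*(0 - 1*10)) - 1*27/2 = (3010 + (0 - 10)² + 113*(0 - 10)) - 27/2 = (3010 + (-10)² + 113*(-10)) - 27/2 = (3010 + 100 - 1130) - 27/2 = 1980 - 27/2 = 3933/2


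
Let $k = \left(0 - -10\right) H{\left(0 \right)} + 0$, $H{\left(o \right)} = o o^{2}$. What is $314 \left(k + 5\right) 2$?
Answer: $3140$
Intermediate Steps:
$H{\left(o \right)} = o^{3}$
$k = 0$ ($k = \left(0 - -10\right) 0^{3} + 0 = \left(0 + 10\right) 0 + 0 = 10 \cdot 0 + 0 = 0 + 0 = 0$)
$314 \left(k + 5\right) 2 = 314 \left(0 + 5\right) 2 = 314 \cdot 5 \cdot 2 = 314 \cdot 10 = 3140$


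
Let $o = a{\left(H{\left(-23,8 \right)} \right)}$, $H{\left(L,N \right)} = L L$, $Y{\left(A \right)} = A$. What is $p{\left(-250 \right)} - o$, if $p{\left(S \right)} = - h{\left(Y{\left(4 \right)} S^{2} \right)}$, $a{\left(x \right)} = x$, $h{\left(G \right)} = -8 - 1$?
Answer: $-520$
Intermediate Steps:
$H{\left(L,N \right)} = L^{2}$
$h{\left(G \right)} = -9$ ($h{\left(G \right)} = -8 - 1 = -9$)
$p{\left(S \right)} = 9$ ($p{\left(S \right)} = \left(-1\right) \left(-9\right) = 9$)
$o = 529$ ($o = \left(-23\right)^{2} = 529$)
$p{\left(-250 \right)} - o = 9 - 529 = -520$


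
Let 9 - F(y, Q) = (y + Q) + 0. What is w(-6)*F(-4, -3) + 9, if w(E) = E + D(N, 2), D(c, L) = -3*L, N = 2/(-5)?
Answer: -183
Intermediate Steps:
N = -⅖ (N = 2*(-⅕) = -⅖ ≈ -0.40000)
F(y, Q) = 9 - Q - y (F(y, Q) = 9 - ((y + Q) + 0) = 9 - ((Q + y) + 0) = 9 - (Q + y) = 9 + (-Q - y) = 9 - Q - y)
w(E) = -6 + E (w(E) = E - 3*2 = E - 6 = -6 + E)
w(-6)*F(-4, -3) + 9 = (-6 - 6)*(9 - 1*(-3) - 1*(-4)) + 9 = -12*(9 + 3 + 4) + 9 = -12*16 + 9 = -192 + 9 = -183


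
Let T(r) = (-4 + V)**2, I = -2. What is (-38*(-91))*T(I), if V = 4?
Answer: 0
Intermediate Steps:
T(r) = 0 (T(r) = (-4 + 4)**2 = 0**2 = 0)
(-38*(-91))*T(I) = -38*(-91)*0 = 3458*0 = 0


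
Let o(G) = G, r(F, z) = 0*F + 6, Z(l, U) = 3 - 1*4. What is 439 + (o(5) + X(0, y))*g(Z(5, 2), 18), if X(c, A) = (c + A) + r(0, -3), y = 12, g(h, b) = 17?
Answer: 830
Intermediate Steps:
Z(l, U) = -1 (Z(l, U) = 3 - 4 = -1)
r(F, z) = 6 (r(F, z) = 0 + 6 = 6)
X(c, A) = 6 + A + c (X(c, A) = (c + A) + 6 = (A + c) + 6 = 6 + A + c)
439 + (o(5) + X(0, y))*g(Z(5, 2), 18) = 439 + (5 + (6 + 12 + 0))*17 = 439 + (5 + 18)*17 = 439 + 23*17 = 439 + 391 = 830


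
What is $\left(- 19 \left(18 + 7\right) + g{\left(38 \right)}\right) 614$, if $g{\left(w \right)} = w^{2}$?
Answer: $594966$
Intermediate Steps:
$\left(- 19 \left(18 + 7\right) + g{\left(38 \right)}\right) 614 = \left(- 19 \left(18 + 7\right) + 38^{2}\right) 614 = \left(\left(-19\right) 25 + 1444\right) 614 = \left(-475 + 1444\right) 614 = 969 \cdot 614 = 594966$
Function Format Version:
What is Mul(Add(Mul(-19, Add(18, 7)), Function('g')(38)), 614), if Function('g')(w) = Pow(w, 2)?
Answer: 594966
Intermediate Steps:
Mul(Add(Mul(-19, Add(18, 7)), Function('g')(38)), 614) = Mul(Add(Mul(-19, Add(18, 7)), Pow(38, 2)), 614) = Mul(Add(Mul(-19, 25), 1444), 614) = Mul(Add(-475, 1444), 614) = Mul(969, 614) = 594966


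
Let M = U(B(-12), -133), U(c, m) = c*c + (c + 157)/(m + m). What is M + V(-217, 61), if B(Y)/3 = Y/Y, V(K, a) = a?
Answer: 9230/133 ≈ 69.398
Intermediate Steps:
B(Y) = 3 (B(Y) = 3*(Y/Y) = 3*1 = 3)
U(c, m) = c² + (157 + c)/(2*m) (U(c, m) = c² + (157 + c)/((2*m)) = c² + (157 + c)*(1/(2*m)) = c² + (157 + c)/(2*m))
M = 1117/133 (M = (½)*(157 + 3 + 2*(-133)*3²)/(-133) = (½)*(-1/133)*(157 + 3 + 2*(-133)*9) = (½)*(-1/133)*(157 + 3 - 2394) = (½)*(-1/133)*(-2234) = 1117/133 ≈ 8.3985)
M + V(-217, 61) = 1117/133 + 61 = 9230/133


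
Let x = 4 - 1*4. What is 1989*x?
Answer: 0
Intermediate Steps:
x = 0 (x = 4 - 4 = 0)
1989*x = 1989*0 = 0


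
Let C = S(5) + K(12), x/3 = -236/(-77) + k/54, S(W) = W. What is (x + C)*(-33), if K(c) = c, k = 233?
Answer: -54247/42 ≈ -1291.6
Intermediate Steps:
x = 30685/1386 (x = 3*(-236/(-77) + 233/54) = 3*(-236*(-1/77) + 233*(1/54)) = 3*(236/77 + 233/54) = 3*(30685/4158) = 30685/1386 ≈ 22.139)
C = 17 (C = 5 + 12 = 17)
(x + C)*(-33) = (30685/1386 + 17)*(-33) = (54247/1386)*(-33) = -54247/42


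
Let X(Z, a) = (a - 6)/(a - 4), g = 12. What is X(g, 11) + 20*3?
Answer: 425/7 ≈ 60.714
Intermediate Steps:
X(Z, a) = (-6 + a)/(-4 + a)
X(g, 11) + 20*3 = (-6 + 11)/(-4 + 11) + 20*3 = 5/7 + 60 = 425/7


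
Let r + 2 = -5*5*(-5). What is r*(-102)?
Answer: -12546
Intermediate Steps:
r = 123 (r = -2 - 5*5*(-5) = -2 - 25*(-5) = -2 + 125 = 123)
r*(-102) = 123*(-102) = -12546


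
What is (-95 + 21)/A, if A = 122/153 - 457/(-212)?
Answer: -2400264/95785 ≈ -25.059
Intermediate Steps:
A = 95785/32436 (A = 122*(1/153) - 457*(-1/212) = 122/153 + 457/212 = 95785/32436 ≈ 2.9530)
(-95 + 21)/A = (-95 + 21)/(95785/32436) = -74*32436/95785 = -2400264/95785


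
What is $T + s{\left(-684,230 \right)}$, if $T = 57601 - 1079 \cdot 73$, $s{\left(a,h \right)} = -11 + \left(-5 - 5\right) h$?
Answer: $-23477$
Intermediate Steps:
$s{\left(a,h \right)} = -11 - 10 h$
$T = -21166$ ($T = 57601 - 78767 = -21166$)
$T + s{\left(-684,230 \right)} = -21166 - 2311 = -23477$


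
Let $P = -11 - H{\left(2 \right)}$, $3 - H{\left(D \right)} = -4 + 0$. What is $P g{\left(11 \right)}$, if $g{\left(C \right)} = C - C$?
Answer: $0$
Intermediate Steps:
$H{\left(D \right)} = 7$ ($H{\left(D \right)} = 3 - \left(-4 + 0\right) = 3 - -4 = 3 + 4 = 7$)
$g{\left(C \right)} = 0$
$P = -18$ ($P = -11 - 7 = -18$)
$P g{\left(11 \right)} = \left(-18\right) 0 = 0$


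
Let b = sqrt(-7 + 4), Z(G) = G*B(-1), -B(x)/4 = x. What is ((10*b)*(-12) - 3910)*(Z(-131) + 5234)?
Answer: -18416100 - 565200*I*sqrt(3) ≈ -1.8416e+7 - 9.7896e+5*I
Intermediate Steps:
B(x) = -4*x
Z(G) = 4*G (Z(G) = G*(-4*(-1)) = G*4 = 4*G)
b = I*sqrt(3) (b = sqrt(-3) = I*sqrt(3) ≈ 1.732*I)
((10*b)*(-12) - 3910)*(Z(-131) + 5234) = ((10*(I*sqrt(3)))*(-12) - 3910)*(4*(-131) + 5234) = ((10*I*sqrt(3))*(-12) - 3910)*(-524 + 5234) = (-120*I*sqrt(3) - 3910)*4710 = (-3910 - 120*I*sqrt(3))*4710 = -18416100 - 565200*I*sqrt(3)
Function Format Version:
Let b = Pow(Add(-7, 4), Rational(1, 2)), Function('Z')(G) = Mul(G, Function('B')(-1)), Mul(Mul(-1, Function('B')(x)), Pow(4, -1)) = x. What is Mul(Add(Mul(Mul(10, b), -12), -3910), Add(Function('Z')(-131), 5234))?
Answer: Add(-18416100, Mul(-565200, I, Pow(3, Rational(1, 2)))) ≈ Add(-1.8416e+7, Mul(-9.7896e+5, I))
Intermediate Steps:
Function('B')(x) = Mul(-4, x)
Function('Z')(G) = Mul(4, G) (Function('Z')(G) = Mul(G, Mul(-4, -1)) = Mul(G, 4) = Mul(4, G))
b = Mul(I, Pow(3, Rational(1, 2))) (b = Pow(-3, Rational(1, 2)) = Mul(I, Pow(3, Rational(1, 2))) ≈ Mul(1.7320, I))
Mul(Add(Mul(Mul(10, b), -12), -3910), Add(Function('Z')(-131), 5234)) = Mul(Add(Mul(Mul(10, Mul(I, Pow(3, Rational(1, 2)))), -12), -3910), Add(Mul(4, -131), 5234)) = Mul(Add(Mul(Mul(10, I, Pow(3, Rational(1, 2))), -12), -3910), Add(-524, 5234)) = Mul(Add(Mul(-120, I, Pow(3, Rational(1, 2))), -3910), 4710) = Mul(Add(-3910, Mul(-120, I, Pow(3, Rational(1, 2)))), 4710) = Add(-18416100, Mul(-565200, I, Pow(3, Rational(1, 2))))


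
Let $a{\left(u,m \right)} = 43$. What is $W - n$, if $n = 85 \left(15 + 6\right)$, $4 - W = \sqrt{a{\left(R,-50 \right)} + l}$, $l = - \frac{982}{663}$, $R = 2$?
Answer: $-1781 - \frac{\sqrt{18250401}}{663} \approx -1787.4$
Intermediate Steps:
$l = - \frac{982}{663}$ ($l = \left(-982\right) \frac{1}{663} = - \frac{982}{663} \approx -1.4811$)
$W = 4 - \frac{\sqrt{18250401}}{663}$ ($W = 4 - \sqrt{43 - \frac{982}{663}} = 4 - \sqrt{\frac{27527}{663}} = 4 - \frac{\sqrt{18250401}}{663} \approx -2.4435$)
$n = 1785$ ($n = 85 \cdot 21 = 1785$)
$W - n = \left(4 - \frac{\sqrt{18250401}}{663}\right) - 1785 = -1781 - \frac{\sqrt{18250401}}{663}$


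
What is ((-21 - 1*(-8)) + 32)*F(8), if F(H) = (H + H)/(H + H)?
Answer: 19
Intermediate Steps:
F(H) = 1 (F(H) = (2*H)/((2*H)) = (2*H)*(1/(2*H)) = 1)
((-21 - 1*(-8)) + 32)*F(8) = ((-21 - 1*(-8)) + 32)*1 = ((-21 + 8) + 32)*1 = (-13 + 32)*1 = 19*1 = 19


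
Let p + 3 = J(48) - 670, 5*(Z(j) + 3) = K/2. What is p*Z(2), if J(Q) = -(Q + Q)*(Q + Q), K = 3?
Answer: 267003/10 ≈ 26700.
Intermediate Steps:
J(Q) = -4*Q² (J(Q) = -2*Q*2*Q = -4*Q²)
Z(j) = -27/10 (Z(j) = -3 + (3/2)/5 = -3 + (3*(½))/5 = -3 + (⅕)*(3/2) = -3 + 3/10 = -27/10)
p = -9889 (p = -3 + (-4*48² - 670) = -3 + (-4*2304 - 670) = -3 + (-9216 - 670) = -3 - 9886 = -9889)
p*Z(2) = -9889*(-27/10) = 267003/10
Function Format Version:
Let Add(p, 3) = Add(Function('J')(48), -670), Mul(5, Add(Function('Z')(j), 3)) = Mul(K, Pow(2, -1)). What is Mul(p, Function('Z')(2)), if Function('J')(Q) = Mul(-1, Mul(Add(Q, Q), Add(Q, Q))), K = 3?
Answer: Rational(267003, 10) ≈ 26700.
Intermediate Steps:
Function('J')(Q) = Mul(-4, Pow(Q, 2)) (Function('J')(Q) = Mul(-1, Mul(Mul(2, Q), Mul(2, Q))) = Mul(-1, Mul(4, Pow(Q, 2))) = Mul(-4, Pow(Q, 2)))
Function('Z')(j) = Rational(-27, 10) (Function('Z')(j) = Add(-3, Mul(Rational(1, 5), Mul(3, Pow(2, -1)))) = Add(-3, Mul(Rational(1, 5), Mul(3, Rational(1, 2)))) = Add(-3, Mul(Rational(1, 5), Rational(3, 2))) = Add(-3, Rational(3, 10)) = Rational(-27, 10))
p = -9889 (p = Add(-3, Add(Mul(-4, Pow(48, 2)), -670)) = Add(-3, Add(Mul(-4, 2304), -670)) = Add(-3, Add(-9216, -670)) = Add(-3, -9886) = -9889)
Mul(p, Function('Z')(2)) = Mul(-9889, Rational(-27, 10)) = Rational(267003, 10)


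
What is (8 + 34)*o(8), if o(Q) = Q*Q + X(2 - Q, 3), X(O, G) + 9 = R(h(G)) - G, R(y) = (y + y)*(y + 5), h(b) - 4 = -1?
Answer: 4200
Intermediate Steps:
h(b) = 3 (h(b) = 4 - 1 = 3)
R(y) = 2*y*(5 + y) (R(y) = (2*y)*(5 + y) = 2*y*(5 + y))
X(O, G) = 39 - G (X(O, G) = -9 + (2*3*(5 + 3) - G) = -9 + (2*3*8 - G) = -9 + (48 - G) = 39 - G)
o(Q) = 36 + Q² (o(Q) = Q*Q + (39 - 1*3) = Q² + (39 - 3) = Q² + 36 = 36 + Q²)
(8 + 34)*o(8) = (8 + 34)*(36 + 8²) = 42*(36 + 64) = 42*100 = 4200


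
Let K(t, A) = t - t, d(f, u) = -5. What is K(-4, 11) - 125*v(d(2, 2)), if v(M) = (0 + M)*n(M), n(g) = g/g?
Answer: 625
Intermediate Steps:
n(g) = 1
v(M) = M (v(M) = (0 + M)*1 = M*1 = M)
K(t, A) = 0
K(-4, 11) - 125*v(d(2, 2)) = 0 - 125*(-5) = 0 + 625 = 625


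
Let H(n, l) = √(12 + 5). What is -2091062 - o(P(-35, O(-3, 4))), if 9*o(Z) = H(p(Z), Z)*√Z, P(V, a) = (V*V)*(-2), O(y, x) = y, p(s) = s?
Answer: -2091062 - 35*I*√34/9 ≈ -2.0911e+6 - 22.676*I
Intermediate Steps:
P(V, a) = -2*V² (P(V, a) = V²*(-2) = -2*V²)
H(n, l) = √17
o(Z) = √17*√Z/9 (o(Z) = (√17*√Z)/9 = √17*√Z/9)
-2091062 - o(P(-35, O(-3, 4))) = -2091062 - √17*√(-2*(-35)²)/9 = -2091062 - √17*√(-2*1225)/9 = -2091062 - √17*√(-2450)/9 = -2091062 - √17*35*I*√2/9 = -2091062 - 35*I*√34/9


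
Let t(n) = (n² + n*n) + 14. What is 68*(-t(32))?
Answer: -140216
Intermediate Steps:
t(n) = 14 + 2*n² (t(n) = (n² + n²) + 14 = 2*n² + 14 = 14 + 2*n²)
68*(-t(32)) = 68*(-(14 + 2*32²)) = 68*(-(14 + 2*1024)) = 68*(-(14 + 2048)) = 68*(-1*2062) = 68*(-2062) = -140216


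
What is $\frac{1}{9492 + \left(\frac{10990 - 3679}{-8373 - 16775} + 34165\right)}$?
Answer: $\frac{25148}{1097878925} \approx 2.2906 \cdot 10^{-5}$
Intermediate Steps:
$\frac{1}{9492 + \left(\frac{10990 - 3679}{-8373 - 16775} + 34165\right)} = \frac{1}{9492 + \left(\frac{7311}{-25148} + 34165\right)} = \frac{1}{9492 + \left(7311 \left(- \frac{1}{25148}\right) + 34165\right)} = \frac{1}{9492 + \left(- \frac{7311}{25148} + 34165\right)} = \frac{1}{9492 + \frac{859174109}{25148}} = \frac{1}{\frac{1097878925}{25148}} = \frac{25148}{1097878925}$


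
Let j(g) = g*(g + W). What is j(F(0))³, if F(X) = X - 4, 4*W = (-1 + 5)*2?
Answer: 512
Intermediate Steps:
W = 2 (W = ((-1 + 5)*2)/4 = (4*2)/4 = (¼)*8 = 2)
F(X) = -4 + X
j(g) = g*(2 + g) (j(g) = g*(g + 2) = g*(2 + g))
j(F(0))³ = ((-4 + 0)*(2 + (-4 + 0)))³ = (-4*(2 - 4))³ = (-4*(-2))³ = 8³ = 512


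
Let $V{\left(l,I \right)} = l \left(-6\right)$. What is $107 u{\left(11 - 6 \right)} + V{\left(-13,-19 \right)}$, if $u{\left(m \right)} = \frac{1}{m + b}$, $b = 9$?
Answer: $\frac{1199}{14} \approx 85.643$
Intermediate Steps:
$u{\left(m \right)} = \frac{1}{9 + m}$ ($u{\left(m \right)} = \frac{1}{m + 9} = \frac{1}{9 + m}$)
$V{\left(l,I \right)} = - 6 l$
$107 u{\left(11 - 6 \right)} + V{\left(-13,-19 \right)} = \frac{107}{9 + \left(11 - 6\right)} - -78 = \frac{107}{9 + \left(11 - 6\right)} + 78 = \frac{107}{9 + 5} + 78 = \frac{107}{14} + 78 = \frac{1199}{14}$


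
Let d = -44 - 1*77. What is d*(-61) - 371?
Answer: 7010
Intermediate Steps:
d = -121 (d = -44 - 77 = -121)
d*(-61) - 371 = -121*(-61) - 371 = 7381 - 371 = 7010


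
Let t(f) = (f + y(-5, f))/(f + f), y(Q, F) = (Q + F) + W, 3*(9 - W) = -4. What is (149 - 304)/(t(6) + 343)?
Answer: -9/20 ≈ -0.45000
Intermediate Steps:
W = 31/3 (W = 9 - 1/3*(-4) = 9 + 4/3 = 31/3 ≈ 10.333)
y(Q, F) = 31/3 + F + Q (y(Q, F) = (Q + F) + 31/3 = (F + Q) + 31/3 = 31/3 + F + Q)
t(f) = (16/3 + 2*f)/(2*f) (t(f) = (f + (31/3 + f - 5))/(f + f) = (f + (16/3 + f))/((2*f)) = (16/3 + 2*f)*(1/(2*f)) = (16/3 + 2*f)/(2*f))
(149 - 304)/(t(6) + 343) = (149 - 304)/((8/3 + 6)/6 + 343) = -155/((1/6)*(26/3) + 343) = -155/(13/9 + 343) = -155/3100/9 = -155*9/3100 = -9/20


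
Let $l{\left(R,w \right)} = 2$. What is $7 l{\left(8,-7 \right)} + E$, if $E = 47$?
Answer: $61$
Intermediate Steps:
$7 l{\left(8,-7 \right)} + E = 7 \cdot 2 + 47 = 14 + 47 = 61$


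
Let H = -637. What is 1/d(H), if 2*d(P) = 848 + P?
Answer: 2/211 ≈ 0.0094787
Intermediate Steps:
d(P) = 424 + P/2 (d(P) = (848 + P)/2 = 424 + P/2)
1/d(H) = 1/(424 + (½)*(-637)) = 1/(424 - 637/2) = 1/(211/2) = 2/211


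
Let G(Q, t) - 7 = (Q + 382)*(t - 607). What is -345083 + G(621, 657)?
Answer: -294926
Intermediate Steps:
G(Q, t) = 7 + (-607 + t)*(382 + Q) (G(Q, t) = 7 + (Q + 382)*(t - 607) = 7 + (382 + Q)*(-607 + t) = 7 + (-607 + t)*(382 + Q))
-345083 + G(621, 657) = -345083 + (-231867 - 607*621 + 382*657 + 621*657) = -345083 + (-231867 - 376947 + 250974 + 407997) = -345083 + 50157 = -294926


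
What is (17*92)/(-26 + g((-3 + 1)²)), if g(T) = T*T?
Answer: -782/5 ≈ -156.40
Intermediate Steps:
g(T) = T²
(17*92)/(-26 + g((-3 + 1)²)) = (17*92)/(-26 + ((-3 + 1)²)²) = 1564/(-26 + ((-2)²)²) = 1564/(-26 + 4²) = 1564/(-26 + 16) = 1564/(-10) = 1564*(-⅒) = -782/5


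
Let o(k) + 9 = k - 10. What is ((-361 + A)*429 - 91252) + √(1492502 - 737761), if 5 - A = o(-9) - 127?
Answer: -177481 + √754741 ≈ -1.7661e+5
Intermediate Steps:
o(k) = -19 + k (o(k) = -9 + (k - 10) = -9 + (-10 + k) = -19 + k)
A = 160 (A = 5 - ((-19 - 9) - 127) = 5 - (-28 - 127) = 5 - 1*(-155) = 5 + 155 = 160)
((-361 + A)*429 - 91252) + √(1492502 - 737761) = ((-361 + 160)*429 - 91252) + √(1492502 - 737761) = (-201*429 - 91252) + √754741 = (-86229 - 91252) + √754741 = -177481 + √754741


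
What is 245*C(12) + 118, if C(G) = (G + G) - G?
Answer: 3058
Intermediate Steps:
C(G) = G (C(G) = 2*G - G = G)
245*C(12) + 118 = 245*12 + 118 = 2940 + 118 = 3058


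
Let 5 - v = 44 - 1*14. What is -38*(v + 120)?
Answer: -3610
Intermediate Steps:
v = -25 (v = 5 - (44 - 1*14) = 5 - (44 - 14) = 5 - 1*30 = 5 - 30 = -25)
-38*(v + 120) = -38*(-25 + 120) = -38*95 = -3610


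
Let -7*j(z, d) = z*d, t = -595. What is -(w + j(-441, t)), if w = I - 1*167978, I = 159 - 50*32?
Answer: 206904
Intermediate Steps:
j(z, d) = -d*z/7 (j(z, d) = -z*d/7 = -d*z/7)
I = -1441 (I = 159 - 1600 = -1441)
w = -169419 (w = -1441 - 1*167978 = -1441 - 167978 = -169419)
-(w + j(-441, t)) = -(-169419 - 1/7*(-595)*(-441)) = -(-169419 - 37485) = -1*(-206904) = 206904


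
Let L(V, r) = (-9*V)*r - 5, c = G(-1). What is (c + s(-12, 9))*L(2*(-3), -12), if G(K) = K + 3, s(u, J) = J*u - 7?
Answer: 73789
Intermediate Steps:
s(u, J) = -7 + J*u
G(K) = 3 + K
c = 2 (c = 3 - 1 = 2)
L(V, r) = -5 - 9*V*r (L(V, r) = -9*V*r - 5 = -5 - 9*V*r)
(c + s(-12, 9))*L(2*(-3), -12) = (2 + (-7 + 9*(-12)))*(-5 - 9*2*(-3)*(-12)) = (2 + (-7 - 108))*(-5 - 9*(-6)*(-12)) = (2 - 115)*(-5 - 648) = -113*(-653) = 73789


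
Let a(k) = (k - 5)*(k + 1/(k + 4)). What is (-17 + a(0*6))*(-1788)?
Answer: 32631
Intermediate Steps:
a(k) = (-5 + k)*(k + 1/(4 + k))
(-17 + a(0*6))*(-1788) = (-17 + (-5 + (0*6)³ - (0*6)² - 0*6)/(4 + 0*6))*(-1788) = (-17 + (-5 + 0³ - 1*0² - 19*0)/(4 + 0))*(-1788) = (-17 + (-5 + 0 - 1*0 + 0)/4)*(-1788) = (-17 + (-5 + 0 + 0 + 0)/4)*(-1788) = (-17 + (¼)*(-5))*(-1788) = (-17 - 5/4)*(-1788) = -73/4*(-1788) = 32631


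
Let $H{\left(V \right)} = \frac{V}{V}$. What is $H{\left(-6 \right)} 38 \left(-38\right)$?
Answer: $-1444$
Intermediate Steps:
$H{\left(V \right)} = 1$
$H{\left(-6 \right)} 38 \left(-38\right) = 1 \cdot 38 \left(-38\right) = 38 \left(-38\right) = -1444$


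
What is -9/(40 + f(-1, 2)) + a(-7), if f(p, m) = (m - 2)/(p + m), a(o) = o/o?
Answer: 31/40 ≈ 0.77500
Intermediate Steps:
a(o) = 1
f(p, m) = (-2 + m)/(m + p)
-9/(40 + f(-1, 2)) + a(-7) = -9/(40 + (-2 + 2)/(2 - 1)) + 1 = -9/(40 + 0/1) + 1 = -9/(40 + 1*0) + 1 = -9/(40 + 0) + 1 = -9/40 + 1 = 31/40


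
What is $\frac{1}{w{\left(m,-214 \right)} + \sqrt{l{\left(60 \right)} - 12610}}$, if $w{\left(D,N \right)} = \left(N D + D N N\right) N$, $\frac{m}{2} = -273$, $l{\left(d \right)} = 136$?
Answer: $- \frac{i}{- 5325983208 i + 9 \sqrt{154}} \approx 1.8776 \cdot 10^{-10} - 3.9373 \cdot 10^{-18} i$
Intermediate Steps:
$m = -546$ ($m = 2 \left(-273\right) = -546$)
$w{\left(D,N \right)} = N \left(D N + D N^{2}\right)$ ($w{\left(D,N \right)} = \left(D N + D N^{2}\right) N = N \left(D N + D N^{2}\right)$)
$\frac{1}{w{\left(m,-214 \right)} + \sqrt{l{\left(60 \right)} - 12610}} = \frac{1}{- 546 \left(-214\right)^{2} \left(1 - 214\right) + \sqrt{136 - 12610}} = \frac{1}{\left(-546\right) 45796 \left(-213\right) + \sqrt{-12474}} = \frac{1}{5325983208 + 9 i \sqrt{154}}$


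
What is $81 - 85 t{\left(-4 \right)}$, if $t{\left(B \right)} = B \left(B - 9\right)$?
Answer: $-4339$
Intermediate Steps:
$t{\left(B \right)} = B \left(-9 + B\right)$
$81 - 85 t{\left(-4 \right)} = 81 - 85 \left(- 4 \left(-9 - 4\right)\right) = 81 - 85 \left(\left(-4\right) \left(-13\right)\right) = 81 - 4420 = -4339$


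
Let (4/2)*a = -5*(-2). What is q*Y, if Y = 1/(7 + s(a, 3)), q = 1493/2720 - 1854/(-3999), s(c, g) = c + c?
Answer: 3671129/61637920 ≈ 0.059560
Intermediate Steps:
a = 5 (a = (-5*(-2))/2 = (½)*10 = 5)
s(c, g) = 2*c
q = 3671129/3625760 (q = 1493*(1/2720) - 1854*(-1/3999) = 1493/2720 + 618/1333 = 3671129/3625760 ≈ 1.0125)
Y = 1/17 (Y = 1/(7 + 2*5) = 1/(7 + 10) = 1/17 ≈ 0.058824)
q*Y = (3671129/3625760)*(1/17) = 3671129/61637920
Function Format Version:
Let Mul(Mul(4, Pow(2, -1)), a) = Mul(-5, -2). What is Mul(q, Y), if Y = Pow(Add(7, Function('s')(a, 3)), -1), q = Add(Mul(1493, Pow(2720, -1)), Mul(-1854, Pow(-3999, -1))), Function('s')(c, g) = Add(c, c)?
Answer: Rational(3671129, 61637920) ≈ 0.059560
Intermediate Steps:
a = 5 (a = Mul(Rational(1, 2), Mul(-5, -2)) = Mul(Rational(1, 2), 10) = 5)
Function('s')(c, g) = Mul(2, c)
q = Rational(3671129, 3625760) (q = Add(Mul(1493, Rational(1, 2720)), Mul(-1854, Rational(-1, 3999))) = Add(Rational(1493, 2720), Rational(618, 1333)) = Rational(3671129, 3625760) ≈ 1.0125)
Y = Rational(1, 17) (Y = Pow(Add(7, Mul(2, 5)), -1) = Pow(Add(7, 10), -1) = Pow(17, -1) = Rational(1, 17) ≈ 0.058824)
Mul(q, Y) = Mul(Rational(3671129, 3625760), Rational(1, 17)) = Rational(3671129, 61637920)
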